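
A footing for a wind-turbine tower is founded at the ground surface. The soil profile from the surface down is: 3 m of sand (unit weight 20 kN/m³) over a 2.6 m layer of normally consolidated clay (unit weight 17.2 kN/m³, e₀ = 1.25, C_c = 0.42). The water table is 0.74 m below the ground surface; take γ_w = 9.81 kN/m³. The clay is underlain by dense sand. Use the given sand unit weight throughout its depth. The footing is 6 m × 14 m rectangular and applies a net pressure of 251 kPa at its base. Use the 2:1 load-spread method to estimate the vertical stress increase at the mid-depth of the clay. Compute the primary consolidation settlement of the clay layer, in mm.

S_c ≈ 255 mm

Mid-depth of clay below the ground surface: z = 3 + 2.6/2 = 4.3 m.
Total vertical stress at mid-clay: σ_v = 20×3 + 17.2×1.3 = 82.36 kPa.
Pore pressure: u = 9.81×(4.3 − 0.74) = 34.924 kPa.
Initial effective stress: σ'_0 = σ_v − u = 82.36 − 34.924 = 47.436 kPa.
Stress increase at mid-clay by the 2:1 spreading method:
Δσ = qBL/((B+z)(L+z)) = 251×6×14/((6+4.3)(14+4.3)) = 111.86 kPa
Final effective stress: σ'_f = σ'_0 + Δσ = 47.436 + 111.86 = 159.3 kPa.
Normally consolidated clay, so the full stress increment lies on the virgin compression line:
S_c = C_c·H/(1+e₀)·log₁₀(σ'_f/σ'_0) = 0.42×2.6/(1+1.25)×log₁₀(159.3/47.436)
    = 0.48533 × 0.52611 = 0.2553 m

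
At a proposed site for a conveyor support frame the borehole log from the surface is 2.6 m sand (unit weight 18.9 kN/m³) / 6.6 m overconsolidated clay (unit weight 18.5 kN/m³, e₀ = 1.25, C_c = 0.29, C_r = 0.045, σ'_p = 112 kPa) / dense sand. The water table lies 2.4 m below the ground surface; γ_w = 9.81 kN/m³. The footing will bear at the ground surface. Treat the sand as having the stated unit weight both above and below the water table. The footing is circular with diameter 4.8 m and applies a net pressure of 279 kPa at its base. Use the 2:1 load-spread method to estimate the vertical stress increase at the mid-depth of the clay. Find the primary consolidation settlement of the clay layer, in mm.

S_c ≈ 83 mm

Mid-depth of clay below the ground surface: z = 2.6 + 6.6/2 = 5.9 m.
Total vertical stress at mid-clay: σ_v = 18.9×2.6 + 18.5×3.3 = 110.19 kPa.
Pore pressure: u = 9.81×(5.9 − 2.4) = 34.335 kPa.
Initial effective stress: σ'_0 = σ_v − u = 110.19 − 34.335 = 75.855 kPa.
Stress increase at mid-clay by the 2:1 spreading method:
Δσ ≈ qD²/(D+z)² = 279×4.8²/(4.8+5.9)² = 56.146 kPa
Final effective stress: σ'_f = 75.855 + 56.146 = 132 kPa.
σ'_f = 132 > σ'_p = 112 kPa, so the stress path crosses the preconsolidation pressure — recompression up to σ'_p, then virgin compression beyond:
S_c = H/(1+e₀)·[C_r·log₁₀(σ'_p/σ'_0) + C_c·log₁₀(σ'_f/σ'_p)]
    = 6.6/2.25 × [0.045×log₁₀(112/75.855) + 0.29×log₁₀(132/112)]
    = 2.9333 × [0.0076155 + 0.020693] = 0.08304 m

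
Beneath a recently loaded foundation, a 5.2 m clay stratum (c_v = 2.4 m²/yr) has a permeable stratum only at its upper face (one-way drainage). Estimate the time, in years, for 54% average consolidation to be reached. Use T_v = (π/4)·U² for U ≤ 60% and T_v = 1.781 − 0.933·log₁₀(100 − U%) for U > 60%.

Drainage path length: H_d = H = 5.2 m (single drainage).
U ≤ 60%: T_v = (π/4)·U² = (π/4)×0.54² = 0.22902.
t = T_v·H_d²/c_v = 0.22902×5.2²/2.4 = 2.58 years.

t ≈ 2.58 years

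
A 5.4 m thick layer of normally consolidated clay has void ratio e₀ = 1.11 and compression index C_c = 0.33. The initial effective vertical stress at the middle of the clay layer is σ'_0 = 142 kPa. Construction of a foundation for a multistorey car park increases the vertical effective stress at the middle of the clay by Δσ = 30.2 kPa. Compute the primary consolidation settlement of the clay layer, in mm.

Final effective stress: σ'_f = σ'_0 + Δσ = 142 + 30.2 = 172.2 kPa.
Normally consolidated clay, so the full stress increment lies on the virgin compression line:
S_c = C_c·H/(1+e₀)·log₁₀(σ'_f/σ'_0) = 0.33×5.4/(1+1.11)×log₁₀(172.2/142)
    = 0.84455 × 0.083745 = 0.07073 m

S_c ≈ 70.7 mm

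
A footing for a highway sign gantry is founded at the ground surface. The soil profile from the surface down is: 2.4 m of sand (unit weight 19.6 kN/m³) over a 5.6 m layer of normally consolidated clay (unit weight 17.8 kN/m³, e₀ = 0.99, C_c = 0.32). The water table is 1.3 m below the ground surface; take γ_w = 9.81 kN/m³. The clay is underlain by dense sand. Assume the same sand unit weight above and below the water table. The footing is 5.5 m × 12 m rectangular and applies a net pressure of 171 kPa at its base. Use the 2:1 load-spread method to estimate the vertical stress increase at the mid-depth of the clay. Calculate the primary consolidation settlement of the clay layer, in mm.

Mid-depth of clay below the ground surface: z = 2.4 + 5.6/2 = 5.2 m.
Total vertical stress at mid-clay: σ_v = 19.6×2.4 + 17.8×2.8 = 96.88 kPa.
Pore pressure: u = 9.81×(5.2 − 1.3) = 38.259 kPa.
Initial effective stress: σ'_0 = σ_v − u = 96.88 − 38.259 = 58.621 kPa.
Stress increase at mid-clay by the 2:1 spreading method:
Δσ = qBL/((B+z)(L+z)) = 171×5.5×12/((5.5+5.2)(12+5.2)) = 61.324 kPa
Final effective stress: σ'_f = σ'_0 + Δσ = 58.621 + 61.324 = 119.94 kPa.
Normally consolidated clay, so the full stress increment lies on the virgin compression line:
S_c = C_c·H/(1+e₀)·log₁₀(σ'_f/σ'_0) = 0.32×5.6/(1+0.99)×log₁₀(119.94/58.621)
    = 0.9005 × 0.31091 = 0.28 m

S_c ≈ 280 mm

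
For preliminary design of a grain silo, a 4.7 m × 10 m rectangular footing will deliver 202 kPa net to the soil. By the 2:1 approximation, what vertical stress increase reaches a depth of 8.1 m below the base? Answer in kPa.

By the 2:1 method the load spreads at 1 horizontal : 2 vertical, so at depth z the loaded area has grown by z in each plan dimension:
Δσ = qBL/((B+z)(L+z)) = 202×4.7×10/((4.7+8.1)(10+8.1)) = 40.979 kPa

Δσ_z ≈ 41 kPa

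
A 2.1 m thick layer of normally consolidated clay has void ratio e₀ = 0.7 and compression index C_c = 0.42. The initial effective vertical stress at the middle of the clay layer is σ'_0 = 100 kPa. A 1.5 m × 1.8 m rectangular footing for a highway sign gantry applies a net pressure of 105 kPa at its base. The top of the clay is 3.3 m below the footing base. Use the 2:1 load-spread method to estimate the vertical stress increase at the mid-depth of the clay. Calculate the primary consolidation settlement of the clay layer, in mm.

S_c ≈ 17.1 mm

Mid-depth of clay below the footing base: z = 3.3 + 2.1/2 = 4.35 m.
Stress increase at mid-clay by the 2:1 spreading method:
Δσ = qBL/((B+z)(L+z)) = 105×1.5×1.8/((1.5+4.35)(1.8+4.35)) = 7.8799 kPa
Final effective stress: σ'_f = σ'_0 + Δσ = 100 + 7.8799 = 107.88 kPa.
Normally consolidated clay, so the full stress increment lies on the virgin compression line:
S_c = C_c·H/(1+e₀)·log₁₀(σ'_f/σ'_0) = 0.42×2.1/(1+0.7)×log₁₀(107.88/100)
    = 0.51882 × 0.032941 = 0.01709 m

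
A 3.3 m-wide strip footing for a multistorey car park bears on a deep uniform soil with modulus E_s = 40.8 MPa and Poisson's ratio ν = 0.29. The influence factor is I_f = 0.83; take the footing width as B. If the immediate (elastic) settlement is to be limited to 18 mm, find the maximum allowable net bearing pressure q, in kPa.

q ≈ 293 kPa

E_s = 40.8 MPa = 40800 kPa.
S_e = q·B·(1−ν²)/E_s · I_f  ⇒  q = S_e·E_s / (B·(1−ν²)·I_f).
q = 0.018 × 40800 / (3.3 × 0.9159 × 0.83) = 292.7 kPa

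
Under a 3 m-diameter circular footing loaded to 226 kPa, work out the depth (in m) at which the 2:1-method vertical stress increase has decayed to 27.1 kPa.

2:1 spreading — at depth z the loaded area has grown by z in each plan dimension:
qD²/(D+z)² = Δσ_z ⇒ z = D(√(q/Δσ_z) − 1) = 3×(√(226/27.1) − 1) = 5.663 m

z ≈ 5.66 m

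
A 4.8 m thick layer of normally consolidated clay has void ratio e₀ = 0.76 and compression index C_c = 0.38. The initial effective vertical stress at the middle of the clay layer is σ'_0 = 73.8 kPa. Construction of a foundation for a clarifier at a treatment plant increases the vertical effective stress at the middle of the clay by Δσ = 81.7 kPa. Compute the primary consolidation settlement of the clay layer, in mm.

Final effective stress: σ'_f = σ'_0 + Δσ = 73.8 + 81.7 = 155.5 kPa.
Normally consolidated clay, so the full stress increment lies on the virgin compression line:
S_c = C_c·H/(1+e₀)·log₁₀(σ'_f/σ'_0) = 0.38×4.8/(1+0.76)×log₁₀(155.5/73.8)
    = 1.0364 × 0.32367 = 0.3355 m

S_c ≈ 335 mm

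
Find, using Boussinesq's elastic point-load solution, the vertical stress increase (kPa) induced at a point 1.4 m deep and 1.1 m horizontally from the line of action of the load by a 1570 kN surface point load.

Δσ_z ≈ 115 kPa

Boussinesq vertical stress below a point load on an elastic half-space:
Δσ_z = 3P/(2πz²) · [1 + (r/z)²]^(−5/2)
r/z = 1.1/1.4 = 0.78571; [1+(r/z)²]^(−5/2) = 0.3006.
Δσ_z = 3×1570/(2π×1.4²) × 0.3006 = 382.46 × 0.3006 = 115 kPa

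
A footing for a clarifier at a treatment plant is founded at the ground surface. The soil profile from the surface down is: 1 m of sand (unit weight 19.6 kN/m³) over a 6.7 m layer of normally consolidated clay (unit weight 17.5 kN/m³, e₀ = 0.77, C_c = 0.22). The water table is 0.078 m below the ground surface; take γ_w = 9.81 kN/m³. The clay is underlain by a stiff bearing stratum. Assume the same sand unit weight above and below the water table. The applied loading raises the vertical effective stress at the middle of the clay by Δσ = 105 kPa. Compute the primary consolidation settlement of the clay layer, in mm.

S_c ≈ 491 mm

Mid-depth of clay below the ground surface: z = 1 + 6.7/2 = 4.35 m.
Total vertical stress at mid-clay: σ_v = 19.6×1 + 17.5×3.35 = 78.225 kPa.
Pore pressure: u = 9.81×(4.35 − 0.078) = 41.908 kPa.
Initial effective stress: σ'_0 = σ_v − u = 78.225 − 41.908 = 36.317 kPa.
Final effective stress: σ'_f = σ'_0 + Δσ = 36.317 + 105 = 141.32 kPa.
Normally consolidated clay, so the full stress increment lies on the virgin compression line:
S_c = C_c·H/(1+e₀)·log₁₀(σ'_f/σ'_0) = 0.22×6.7/(1+0.77)×log₁₀(141.32/36.317)
    = 0.83277 × 0.59009 = 0.4914 m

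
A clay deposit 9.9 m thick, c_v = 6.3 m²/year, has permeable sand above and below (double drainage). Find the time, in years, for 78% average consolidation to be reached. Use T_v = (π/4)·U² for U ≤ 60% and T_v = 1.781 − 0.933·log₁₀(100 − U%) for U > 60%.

t ≈ 2.06 years

Drainage path length: H_d = H/2 = 4.95 m (double drainage).
U > 60%: T_v = 1.781 − 0.933·log₁₀(100 − 78) = 0.52852.
t = T_v·H_d²/c_v = 0.52852×4.95²/6.3 = 2.056 years.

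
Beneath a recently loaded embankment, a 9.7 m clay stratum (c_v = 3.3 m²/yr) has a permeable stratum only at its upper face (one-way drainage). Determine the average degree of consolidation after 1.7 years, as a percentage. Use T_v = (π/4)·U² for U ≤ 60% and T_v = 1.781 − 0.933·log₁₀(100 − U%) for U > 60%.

Drainage path length: H_d = H = 9.7 m (single drainage).
T_v = c_v·t/H_d² = 3.3×1.7/9.7² = 0.059624.
T_v = 0.059624 corresponds to the U ≤ 60% branch:
U = √(4T_v/π) = 0.2755

U ≈ 27.6 %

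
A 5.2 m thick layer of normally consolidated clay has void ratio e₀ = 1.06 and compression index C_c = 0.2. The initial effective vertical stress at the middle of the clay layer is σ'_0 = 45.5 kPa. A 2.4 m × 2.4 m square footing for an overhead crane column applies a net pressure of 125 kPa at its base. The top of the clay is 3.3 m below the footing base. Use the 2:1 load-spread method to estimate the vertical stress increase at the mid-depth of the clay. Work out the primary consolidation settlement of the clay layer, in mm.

Mid-depth of clay below the footing base: z = 3.3 + 5.2/2 = 5.9 m.
Stress increase at mid-clay by the 2:1 spreading method:
Δσ = qBL/((B+z)(L+z)) = 125×2.4×2.4/((2.4+5.9)(2.4+5.9)) = 10.451 kPa
Final effective stress: σ'_f = σ'_0 + Δσ = 45.5 + 10.451 = 55.951 kPa.
Normally consolidated clay, so the full stress increment lies on the virgin compression line:
S_c = C_c·H/(1+e₀)·log₁₀(σ'_f/σ'_0) = 0.2×5.2/(1+1.06)×log₁₀(55.951/45.5)
    = 0.50485 × 0.089796 = 0.04533 m

S_c ≈ 45.3 mm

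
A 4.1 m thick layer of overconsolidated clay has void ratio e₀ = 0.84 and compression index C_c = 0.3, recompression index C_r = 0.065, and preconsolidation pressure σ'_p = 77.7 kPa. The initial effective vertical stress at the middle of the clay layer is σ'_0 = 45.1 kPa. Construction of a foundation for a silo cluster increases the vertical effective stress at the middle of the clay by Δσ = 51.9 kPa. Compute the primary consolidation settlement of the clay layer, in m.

S_c ≈ 0.0986 m

Final effective stress: σ'_f = 45.1 + 51.9 = 97 kPa.
σ'_f = 97 > σ'_p = 77.7 kPa, so the stress path crosses the preconsolidation pressure — recompression up to σ'_p, then virgin compression beyond:
S_c = H/(1+e₀)·[C_r·log₁₀(σ'_p/σ'_0) + C_c·log₁₀(σ'_f/σ'_p)]
    = 4.1/1.84 × [0.065×log₁₀(77.7/45.1) + 0.3×log₁₀(97/77.7)]
    = 2.2283 × [0.015356 + 0.028905] = 0.09863 m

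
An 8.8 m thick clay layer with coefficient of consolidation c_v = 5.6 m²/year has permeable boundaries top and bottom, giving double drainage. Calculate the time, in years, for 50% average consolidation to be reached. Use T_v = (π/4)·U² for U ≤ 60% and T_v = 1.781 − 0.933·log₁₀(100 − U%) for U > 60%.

Drainage path length: H_d = H/2 = 4.4 m (double drainage).
U ≤ 60%: T_v = (π/4)·U² = (π/4)×0.5² = 0.19635.
t = T_v·H_d²/c_v = 0.19635×4.4²/5.6 = 0.6788 years.

t ≈ 0.679 years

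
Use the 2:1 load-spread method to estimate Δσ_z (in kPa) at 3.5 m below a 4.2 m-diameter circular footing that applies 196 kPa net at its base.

By the 2:1 method the load spreads at 1 horizontal : 2 vertical, so at depth z the loaded area has grown by z in each plan dimension:
Δσ ≈ qD²/(D+z)² = 196×4.2²/(4.2+3.5)² = 58.314 kPa

Δσ_z ≈ 58.3 kPa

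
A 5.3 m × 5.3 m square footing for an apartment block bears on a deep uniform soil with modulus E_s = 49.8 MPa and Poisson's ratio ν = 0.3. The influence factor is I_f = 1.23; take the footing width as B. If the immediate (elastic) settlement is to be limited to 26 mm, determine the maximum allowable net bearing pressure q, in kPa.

E_s = 49.8 MPa = 49800 kPa.
S_e = q·B·(1−ν²)/E_s · I_f  ⇒  q = S_e·E_s / (B·(1−ν²)·I_f).
q = 0.026 × 49800 / (5.3 × 0.91 × 1.23) = 218.3 kPa

q ≈ 218 kPa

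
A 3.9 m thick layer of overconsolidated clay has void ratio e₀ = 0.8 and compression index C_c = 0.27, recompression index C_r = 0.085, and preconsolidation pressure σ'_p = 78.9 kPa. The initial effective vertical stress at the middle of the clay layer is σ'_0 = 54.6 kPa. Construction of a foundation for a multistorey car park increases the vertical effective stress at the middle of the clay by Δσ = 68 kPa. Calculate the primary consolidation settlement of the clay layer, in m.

Final effective stress: σ'_f = 54.6 + 68 = 122.6 kPa.
σ'_f = 122.6 > σ'_p = 78.9 kPa, so the stress path crosses the preconsolidation pressure — recompression up to σ'_p, then virgin compression beyond:
S_c = H/(1+e₀)·[C_r·log₁₀(σ'_p/σ'_0) + C_c·log₁₀(σ'_f/σ'_p)]
    = 3.9/1.8 × [0.085×log₁₀(78.9/54.6) + 0.27×log₁₀(122.6/78.9)]
    = 2.1667 × [0.01359 + 0.051682] = 0.1414 m

S_c ≈ 0.141 m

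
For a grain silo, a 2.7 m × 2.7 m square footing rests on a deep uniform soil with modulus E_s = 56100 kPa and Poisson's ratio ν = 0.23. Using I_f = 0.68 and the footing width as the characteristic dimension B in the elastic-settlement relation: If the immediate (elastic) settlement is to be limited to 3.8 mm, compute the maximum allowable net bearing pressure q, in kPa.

q ≈ 123 kPa

S_e = q·B·(1−ν²)/E_s · I_f  ⇒  q = S_e·E_s / (B·(1−ν²)·I_f).
q = 0.0038 × 56100 / (2.7 × 0.9471 × 0.68) = 122.6 kPa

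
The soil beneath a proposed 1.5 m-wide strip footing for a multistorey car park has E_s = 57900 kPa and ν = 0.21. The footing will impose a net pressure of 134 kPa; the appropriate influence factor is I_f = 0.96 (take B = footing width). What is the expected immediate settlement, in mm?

Immediate (elastic) settlement: S_e = q·B·(1−ν²)/E_s · I_f.
S_e = 134 × 1.5 × (1 − 0.21²) / 57900 × 0.96
    = 134 × 1.5 × 0.9559 / 57900 × 0.96
    = 0.003186 m = 3.186 mm

S_e ≈ 3.19 mm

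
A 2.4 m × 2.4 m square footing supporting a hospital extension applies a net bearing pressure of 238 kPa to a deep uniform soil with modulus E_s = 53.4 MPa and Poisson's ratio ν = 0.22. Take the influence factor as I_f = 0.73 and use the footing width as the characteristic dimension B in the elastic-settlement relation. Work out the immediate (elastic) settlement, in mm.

S_e ≈ 7.43 mm

Immediate (elastic) settlement: S_e = q·B·(1−ν²)/E_s · I_f.
E_s = 53.4 MPa = 53400 kPa.
S_e = 238 × 2.4 × (1 − 0.22²) / 53400 × 0.73
    = 238 × 2.4 × 0.9516 / 53400 × 0.73
    = 0.007431 m = 7.431 mm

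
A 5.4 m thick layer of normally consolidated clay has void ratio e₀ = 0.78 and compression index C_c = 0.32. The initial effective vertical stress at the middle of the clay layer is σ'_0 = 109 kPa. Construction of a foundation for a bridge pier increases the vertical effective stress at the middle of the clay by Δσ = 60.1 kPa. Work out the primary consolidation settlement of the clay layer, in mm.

S_c ≈ 185 mm

Final effective stress: σ'_f = σ'_0 + Δσ = 109 + 60.1 = 169.1 kPa.
Normally consolidated clay, so the full stress increment lies on the virgin compression line:
S_c = C_c·H/(1+e₀)·log₁₀(σ'_f/σ'_0) = 0.32×5.4/(1+0.78)×log₁₀(169.1/109)
    = 0.97079 × 0.19072 = 0.1851 m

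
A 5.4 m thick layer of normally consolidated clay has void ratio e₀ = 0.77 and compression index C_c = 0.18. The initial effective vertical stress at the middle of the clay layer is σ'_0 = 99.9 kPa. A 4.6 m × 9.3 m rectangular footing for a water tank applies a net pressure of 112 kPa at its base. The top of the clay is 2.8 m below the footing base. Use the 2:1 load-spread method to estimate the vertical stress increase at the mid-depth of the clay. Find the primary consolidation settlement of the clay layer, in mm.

S_c ≈ 66.4 mm

Mid-depth of clay below the footing base: z = 2.8 + 5.4/2 = 5.5 m.
Stress increase at mid-clay by the 2:1 spreading method:
Δσ = qBL/((B+z)(L+z)) = 112×4.6×9.3/((4.6+5.5)(9.3+5.5)) = 32.054 kPa
Final effective stress: σ'_f = σ'_0 + Δσ = 99.9 + 32.054 = 131.95 kPa.
Normally consolidated clay, so the full stress increment lies on the virgin compression line:
S_c = C_c·H/(1+e₀)·log₁₀(σ'_f/σ'_0) = 0.18×5.4/(1+0.77)×log₁₀(131.95/99.9)
    = 0.54915 × 0.12084 = 0.06636 m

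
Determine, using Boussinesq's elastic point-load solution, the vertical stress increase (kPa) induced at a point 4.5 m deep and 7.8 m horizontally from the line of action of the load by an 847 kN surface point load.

Δσ_z ≈ 0.622 kPa

Boussinesq vertical stress below a point load on an elastic half-space:
Δσ_z = 3P/(2πz²) · [1 + (r/z)²]^(−5/2)
r/z = 7.8/4.5 = 1.7333; [1+(r/z)²]^(−5/2) = 0.031163.
Δσ_z = 3×847/(2π×4.5²) × 0.031163 = 19.971 × 0.031163 = 0.6224 kPa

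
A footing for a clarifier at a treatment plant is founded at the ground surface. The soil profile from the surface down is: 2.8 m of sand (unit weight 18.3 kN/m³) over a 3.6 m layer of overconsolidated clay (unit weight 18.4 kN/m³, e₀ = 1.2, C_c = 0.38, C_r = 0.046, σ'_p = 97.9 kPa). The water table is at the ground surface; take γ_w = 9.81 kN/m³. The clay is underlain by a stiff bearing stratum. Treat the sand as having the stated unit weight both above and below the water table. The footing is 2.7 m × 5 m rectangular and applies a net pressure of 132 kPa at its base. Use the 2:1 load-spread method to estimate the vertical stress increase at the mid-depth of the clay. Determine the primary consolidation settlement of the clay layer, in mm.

S_c ≈ 16.3 mm

Mid-depth of clay below the ground surface: z = 2.8 + 3.6/2 = 4.6 m.
Total vertical stress at mid-clay: σ_v = 18.3×2.8 + 18.4×1.8 = 84.36 kPa.
Pore pressure: u = 9.81×(4.6 − 0) = 45.126 kPa.
Initial effective stress: σ'_0 = σ_v − u = 84.36 − 45.126 = 39.234 kPa.
Stress increase at mid-clay by the 2:1 spreading method:
Δσ = qBL/((B+z)(L+z)) = 132×2.7×5/((2.7+4.6)(5+4.6)) = 25.428 kPa
Final effective stress: σ'_f = 39.234 + 25.428 = 64.662 kPa.
σ'_f = 64.662 ≤ σ'_p = 97.9 kPa, so the clay remains overconsolidated and only the recompression index applies:
S_c = C_r·H/(1+e₀)·log₁₀(σ'_f/σ'_0) = 0.046×3.6/2.2×log₁₀(64.662/39.234)
    = 0.075274 × 0.21699 = 0.01633 m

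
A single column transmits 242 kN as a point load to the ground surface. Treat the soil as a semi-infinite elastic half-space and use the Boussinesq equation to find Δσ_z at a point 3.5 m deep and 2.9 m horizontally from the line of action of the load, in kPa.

Δσ_z ≈ 2.55 kPa

Boussinesq vertical stress below a point load on an elastic half-space:
Δσ_z = 3P/(2πz²) · [1 + (r/z)²]^(−5/2)
r/z = 2.9/3.5 = 0.82857; [1+(r/z)²]^(−5/2) = 0.27072.
Δσ_z = 3×242/(2π×3.5²) × 0.27072 = 9.4324 × 0.27072 = 2.554 kPa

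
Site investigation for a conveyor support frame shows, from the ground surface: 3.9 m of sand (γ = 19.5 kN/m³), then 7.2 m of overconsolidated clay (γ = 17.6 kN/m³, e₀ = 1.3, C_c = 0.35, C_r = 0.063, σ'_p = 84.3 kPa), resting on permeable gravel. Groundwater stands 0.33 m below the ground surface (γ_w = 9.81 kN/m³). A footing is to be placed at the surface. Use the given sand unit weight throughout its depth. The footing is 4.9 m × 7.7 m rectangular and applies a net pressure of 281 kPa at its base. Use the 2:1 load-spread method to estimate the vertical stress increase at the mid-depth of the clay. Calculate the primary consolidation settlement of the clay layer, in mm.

Mid-depth of clay below the ground surface: z = 3.9 + 7.2/2 = 7.5 m.
Total vertical stress at mid-clay: σ_v = 19.5×3.9 + 17.6×3.6 = 139.41 kPa.
Pore pressure: u = 9.81×(7.5 − 0.33) = 70.338 kPa.
Initial effective stress: σ'_0 = σ_v − u = 139.41 − 70.338 = 69.072 kPa.
Stress increase at mid-clay by the 2:1 spreading method:
Δσ = qBL/((B+z)(L+z)) = 281×4.9×7.7/((4.9+7.5)(7.7+7.5)) = 56.251 kPa
Final effective stress: σ'_f = 69.072 + 56.251 = 125.32 kPa.
σ'_f = 125.32 > σ'_p = 84.3 kPa, so the stress path crosses the preconsolidation pressure — recompression up to σ'_p, then virgin compression beyond:
S_c = H/(1+e₀)·[C_r·log₁₀(σ'_p/σ'_0) + C_c·log₁₀(σ'_f/σ'_p)]
    = 7.2/2.3 × [0.063×log₁₀(84.3/69.072) + 0.35×log₁₀(125.32/84.3)]
    = 3.1304 × [0.0054511 + 0.060267] = 0.2057 m

S_c ≈ 206 mm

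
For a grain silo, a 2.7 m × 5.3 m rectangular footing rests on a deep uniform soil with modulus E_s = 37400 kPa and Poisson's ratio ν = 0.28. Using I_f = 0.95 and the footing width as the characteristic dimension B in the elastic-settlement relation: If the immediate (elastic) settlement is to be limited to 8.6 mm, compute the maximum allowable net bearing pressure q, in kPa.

S_e = q·B·(1−ν²)/E_s · I_f  ⇒  q = S_e·E_s / (B·(1−ν²)·I_f).
q = 0.0086 × 37400 / (2.7 × 0.9216 × 0.95) = 136.1 kPa

q ≈ 136 kPa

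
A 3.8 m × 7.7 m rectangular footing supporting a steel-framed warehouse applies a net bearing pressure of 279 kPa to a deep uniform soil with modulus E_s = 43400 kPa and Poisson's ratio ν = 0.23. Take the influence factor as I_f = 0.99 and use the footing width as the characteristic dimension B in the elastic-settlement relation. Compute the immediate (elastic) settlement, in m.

Immediate (elastic) settlement: S_e = q·B·(1−ν²)/E_s · I_f.
S_e = 279 × 3.8 × (1 − 0.23²) / 43400 × 0.99
    = 279 × 3.8 × 0.9471 / 43400 × 0.99
    = 0.0229 m

S_e ≈ 0.0229 m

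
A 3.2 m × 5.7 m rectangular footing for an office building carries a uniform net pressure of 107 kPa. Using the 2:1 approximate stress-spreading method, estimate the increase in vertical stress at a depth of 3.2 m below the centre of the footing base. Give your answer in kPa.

Δσ_z ≈ 34.3 kPa

By the 2:1 method the load spreads at 1 horizontal : 2 vertical, so at depth z the loaded area has grown by z in each plan dimension:
Δσ = qBL/((B+z)(L+z)) = 107×3.2×5.7/((3.2+3.2)(5.7+3.2)) = 34.264 kPa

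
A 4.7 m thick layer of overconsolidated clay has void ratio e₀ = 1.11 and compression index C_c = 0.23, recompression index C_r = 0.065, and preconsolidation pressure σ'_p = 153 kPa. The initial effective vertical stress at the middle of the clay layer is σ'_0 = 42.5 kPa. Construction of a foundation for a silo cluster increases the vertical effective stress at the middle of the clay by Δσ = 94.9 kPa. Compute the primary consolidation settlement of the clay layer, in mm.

Final effective stress: σ'_f = 42.5 + 94.9 = 137.4 kPa.
σ'_f = 137.4 ≤ σ'_p = 153 kPa, so the clay remains overconsolidated and only the recompression index applies:
S_c = C_r·H/(1+e₀)·log₁₀(σ'_f/σ'_0) = 0.065×4.7/2.11×log₁₀(137.4/42.5)
    = 0.14479 × 0.5096 = 0.07378 m

S_c ≈ 73.8 mm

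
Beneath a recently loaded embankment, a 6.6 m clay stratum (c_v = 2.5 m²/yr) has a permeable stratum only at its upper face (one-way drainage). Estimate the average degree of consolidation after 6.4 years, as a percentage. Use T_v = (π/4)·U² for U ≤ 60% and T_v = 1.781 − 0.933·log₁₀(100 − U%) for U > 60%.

U ≈ 67.3 %

Drainage path length: H_d = H = 6.6 m (single drainage).
T_v = c_v·t/H_d² = 2.5×6.4/6.6² = 0.36731.
T_v = 0.36731 corresponds to the U > 60% branch:
U = 1 − 10^((1.781 − T_v)/0.933)/100 = 0.6725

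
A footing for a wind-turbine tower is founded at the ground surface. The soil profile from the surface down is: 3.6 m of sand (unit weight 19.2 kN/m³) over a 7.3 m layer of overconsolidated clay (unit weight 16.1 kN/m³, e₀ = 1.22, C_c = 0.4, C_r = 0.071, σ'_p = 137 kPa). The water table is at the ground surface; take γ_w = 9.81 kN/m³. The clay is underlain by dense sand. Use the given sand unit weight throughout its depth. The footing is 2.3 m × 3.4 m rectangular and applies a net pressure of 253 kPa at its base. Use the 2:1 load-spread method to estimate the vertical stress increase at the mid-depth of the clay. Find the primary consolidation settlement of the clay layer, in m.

S_c ≈ 0.0299 m

Mid-depth of clay below the ground surface: z = 3.6 + 7.3/2 = 7.25 m.
Total vertical stress at mid-clay: σ_v = 19.2×3.6 + 16.1×3.65 = 127.89 kPa.
Pore pressure: u = 9.81×(7.25 − 0) = 71.123 kPa.
Initial effective stress: σ'_0 = σ_v − u = 127.89 − 71.123 = 56.767 kPa.
Stress increase at mid-clay by the 2:1 spreading method:
Δσ = qBL/((B+z)(L+z)) = 253×2.3×3.4/((2.3+7.25)(3.4+7.25)) = 19.452 kPa
Final effective stress: σ'_f = 56.767 + 19.452 = 76.219 kPa.
σ'_f = 76.219 ≤ σ'_p = 137 kPa, so the clay remains overconsolidated and only the recompression index applies:
S_c = C_r·H/(1+e₀)·log₁₀(σ'_f/σ'_0) = 0.071×7.3/2.22×log₁₀(76.219/56.767)
    = 0.23347 × 0.12797 = 0.02988 m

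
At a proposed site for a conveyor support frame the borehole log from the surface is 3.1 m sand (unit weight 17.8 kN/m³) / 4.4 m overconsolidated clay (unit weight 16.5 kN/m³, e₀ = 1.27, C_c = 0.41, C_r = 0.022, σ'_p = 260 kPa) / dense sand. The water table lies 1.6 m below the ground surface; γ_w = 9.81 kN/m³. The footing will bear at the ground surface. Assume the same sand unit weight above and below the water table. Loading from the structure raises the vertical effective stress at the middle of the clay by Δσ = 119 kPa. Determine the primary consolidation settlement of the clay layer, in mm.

S_c ≈ 21.3 mm

Mid-depth of clay below the ground surface: z = 3.1 + 4.4/2 = 5.3 m.
Total vertical stress at mid-clay: σ_v = 17.8×3.1 + 16.5×2.2 = 91.48 kPa.
Pore pressure: u = 9.81×(5.3 − 1.6) = 36.297 kPa.
Initial effective stress: σ'_0 = σ_v − u = 91.48 − 36.297 = 55.183 kPa.
Final effective stress: σ'_f = 55.183 + 119 = 174.18 kPa.
σ'_f = 174.18 ≤ σ'_p = 260 kPa, so the clay remains overconsolidated and only the recompression index applies:
S_c = C_r·H/(1+e₀)·log₁₀(σ'_f/σ'_0) = 0.022×4.4/2.27×log₁₀(174.18/55.183)
    = 0.042643 × 0.49919 = 0.02129 m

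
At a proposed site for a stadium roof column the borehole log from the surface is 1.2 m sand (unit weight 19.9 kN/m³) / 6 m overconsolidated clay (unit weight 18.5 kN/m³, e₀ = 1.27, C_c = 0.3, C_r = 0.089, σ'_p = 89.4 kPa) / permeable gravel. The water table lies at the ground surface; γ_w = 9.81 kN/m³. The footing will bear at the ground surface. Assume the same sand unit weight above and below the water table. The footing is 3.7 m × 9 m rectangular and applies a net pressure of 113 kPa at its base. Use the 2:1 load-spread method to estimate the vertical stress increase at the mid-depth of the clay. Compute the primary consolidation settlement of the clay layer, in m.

Mid-depth of clay below the ground surface: z = 1.2 + 6/2 = 4.2 m.
Total vertical stress at mid-clay: σ_v = 19.9×1.2 + 18.5×3 = 79.38 kPa.
Pore pressure: u = 9.81×(4.2 − 0) = 41.202 kPa.
Initial effective stress: σ'_0 = σ_v − u = 79.38 − 41.202 = 38.178 kPa.
Stress increase at mid-clay by the 2:1 spreading method:
Δσ = qBL/((B+z)(L+z)) = 113×3.7×9/((3.7+4.2)(9+4.2)) = 36.085 kPa
Final effective stress: σ'_f = 38.178 + 36.085 = 74.263 kPa.
σ'_f = 74.263 ≤ σ'_p = 89.4 kPa, so the clay remains overconsolidated and only the recompression index applies:
S_c = C_r·H/(1+e₀)·log₁₀(σ'_f/σ'_0) = 0.089×6/2.27×log₁₀(74.263/38.178)
    = 0.23524 × 0.28896 = 0.06798 m

S_c ≈ 0.068 m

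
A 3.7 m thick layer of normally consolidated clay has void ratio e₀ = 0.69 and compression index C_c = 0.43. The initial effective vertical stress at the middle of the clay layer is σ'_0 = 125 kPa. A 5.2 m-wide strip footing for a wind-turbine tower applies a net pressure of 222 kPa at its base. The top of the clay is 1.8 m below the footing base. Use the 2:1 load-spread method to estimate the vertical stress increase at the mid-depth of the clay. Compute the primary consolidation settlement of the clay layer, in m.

Mid-depth of clay below the footing base: z = 1.8 + 3.7/2 = 3.65 m.
Stress increase at mid-clay by the 2:1 spreading method:
Δσ = qB/(B+z) = 222×5.2/(5.2+3.65) = 130.44 kPa
Final effective stress: σ'_f = σ'_0 + Δσ = 125 + 130.44 = 255.44 kPa.
Normally consolidated clay, so the full stress increment lies on the virgin compression line:
S_c = C_c·H/(1+e₀)·log₁₀(σ'_f/σ'_0) = 0.43×3.7/(1+0.69)×log₁₀(255.44/125)
    = 0.94142 × 0.31038 = 0.2922 m

S_c ≈ 0.292 m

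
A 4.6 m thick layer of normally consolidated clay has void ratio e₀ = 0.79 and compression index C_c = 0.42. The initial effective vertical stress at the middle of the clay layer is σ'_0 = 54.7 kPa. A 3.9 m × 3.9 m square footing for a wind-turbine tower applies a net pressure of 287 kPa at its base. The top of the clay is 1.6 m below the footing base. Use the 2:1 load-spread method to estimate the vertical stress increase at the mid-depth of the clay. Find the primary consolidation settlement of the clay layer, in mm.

Mid-depth of clay below the footing base: z = 1.6 + 4.6/2 = 3.9 m.
Stress increase at mid-clay by the 2:1 spreading method:
Δσ = qBL/((B+z)(L+z)) = 287×3.9×3.9/((3.9+3.9)(3.9+3.9)) = 71.75 kPa
Final effective stress: σ'_f = σ'_0 + Δσ = 54.7 + 71.75 = 126.45 kPa.
Normally consolidated clay, so the full stress increment lies on the virgin compression line:
S_c = C_c·H/(1+e₀)·log₁₀(σ'_f/σ'_0) = 0.42×4.6/(1+0.79)×log₁₀(126.45/54.7)
    = 1.0793 × 0.36393 = 0.3928 m

S_c ≈ 393 mm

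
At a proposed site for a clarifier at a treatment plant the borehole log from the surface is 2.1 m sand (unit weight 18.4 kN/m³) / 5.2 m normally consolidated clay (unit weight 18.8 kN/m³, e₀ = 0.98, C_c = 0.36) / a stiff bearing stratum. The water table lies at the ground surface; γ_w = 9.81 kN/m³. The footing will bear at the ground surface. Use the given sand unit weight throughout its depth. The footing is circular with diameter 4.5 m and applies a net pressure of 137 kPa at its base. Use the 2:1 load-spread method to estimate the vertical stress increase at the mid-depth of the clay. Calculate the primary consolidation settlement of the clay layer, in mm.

S_c ≈ 239 mm

Mid-depth of clay below the ground surface: z = 2.1 + 5.2/2 = 4.7 m.
Total vertical stress at mid-clay: σ_v = 18.4×2.1 + 18.8×2.6 = 87.52 kPa.
Pore pressure: u = 9.81×(4.7 − 0) = 46.107 kPa.
Initial effective stress: σ'_0 = σ_v − u = 87.52 − 46.107 = 41.413 kPa.
Stress increase at mid-clay by the 2:1 spreading method:
Δσ ≈ qD²/(D+z)² = 137×4.5²/(4.5+4.7)² = 32.777 kPa
Final effective stress: σ'_f = σ'_0 + Δσ = 41.413 + 32.777 = 74.19 kPa.
Normally consolidated clay, so the full stress increment lies on the virgin compression line:
S_c = C_c·H/(1+e₀)·log₁₀(σ'_f/σ'_0) = 0.36×5.2/(1+0.98)×log₁₀(74.19/41.413)
    = 0.94545 × 0.25321 = 0.2394 m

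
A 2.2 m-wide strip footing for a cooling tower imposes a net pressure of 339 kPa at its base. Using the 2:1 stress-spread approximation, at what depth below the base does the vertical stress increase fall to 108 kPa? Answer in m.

z ≈ 4.71 m

2:1 spreading — at depth z the loaded area has grown by z in each plan dimension:
qB/(B+z) = Δσ_z ⇒ z = qB/Δσ_z − B = 339×2.2/108 − 2.2 = 4.706 m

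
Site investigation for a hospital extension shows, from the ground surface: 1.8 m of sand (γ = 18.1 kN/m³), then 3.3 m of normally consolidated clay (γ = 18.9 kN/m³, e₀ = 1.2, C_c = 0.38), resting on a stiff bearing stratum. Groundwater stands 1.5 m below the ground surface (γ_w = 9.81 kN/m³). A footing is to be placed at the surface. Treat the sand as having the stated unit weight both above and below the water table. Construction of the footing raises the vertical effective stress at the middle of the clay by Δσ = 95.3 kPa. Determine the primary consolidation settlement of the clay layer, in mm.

S_c ≈ 283 mm

Mid-depth of clay below the ground surface: z = 1.8 + 3.3/2 = 3.45 m.
Total vertical stress at mid-clay: σ_v = 18.1×1.8 + 18.9×1.65 = 63.765 kPa.
Pore pressure: u = 9.81×(3.45 − 1.5) = 19.13 kPa.
Initial effective stress: σ'_0 = σ_v − u = 63.765 − 19.13 = 44.635 kPa.
Final effective stress: σ'_f = σ'_0 + Δσ = 44.635 + 95.3 = 139.94 kPa.
Normally consolidated clay, so the full stress increment lies on the virgin compression line:
S_c = C_c·H/(1+e₀)·log₁₀(σ'_f/σ'_0) = 0.38×3.3/(1+1.2)×log₁₀(139.94/44.635)
    = 0.57 × 0.49627 = 0.2829 m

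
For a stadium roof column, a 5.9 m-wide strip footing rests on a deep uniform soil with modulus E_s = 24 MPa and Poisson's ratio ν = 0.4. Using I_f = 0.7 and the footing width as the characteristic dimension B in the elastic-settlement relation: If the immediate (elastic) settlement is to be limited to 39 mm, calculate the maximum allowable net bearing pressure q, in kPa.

q ≈ 270 kPa

E_s = 24 MPa = 24000 kPa.
S_e = q·B·(1−ν²)/E_s · I_f  ⇒  q = S_e·E_s / (B·(1−ν²)·I_f).
q = 0.039 × 24000 / (5.9 × 0.84 × 0.7) = 269.8 kPa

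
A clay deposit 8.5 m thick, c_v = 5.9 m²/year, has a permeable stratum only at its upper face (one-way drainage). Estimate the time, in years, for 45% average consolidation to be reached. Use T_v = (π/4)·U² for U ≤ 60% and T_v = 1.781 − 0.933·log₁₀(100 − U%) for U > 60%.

Drainage path length: H_d = H = 8.5 m (single drainage).
U ≤ 60%: T_v = (π/4)·U² = (π/4)×0.45² = 0.15904.
t = T_v·H_d²/c_v = 0.15904×8.5²/5.9 = 1.948 years.

t ≈ 1.95 years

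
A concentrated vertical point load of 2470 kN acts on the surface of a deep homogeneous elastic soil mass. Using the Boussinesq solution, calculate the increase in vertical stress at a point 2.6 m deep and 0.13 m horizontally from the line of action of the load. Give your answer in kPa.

Boussinesq vertical stress below a point load on an elastic half-space:
Δσ_z = 3P/(2πz²) · [1 + (r/z)²]^(−5/2)
r/z = 0.13/2.6 = 0.05; [1+(r/z)²]^(−5/2) = 0.99378.
Δσ_z = 3×2470/(2π×2.6²) × 0.99378 = 174.46 × 0.99378 = 173.4 kPa

Δσ_z ≈ 173 kPa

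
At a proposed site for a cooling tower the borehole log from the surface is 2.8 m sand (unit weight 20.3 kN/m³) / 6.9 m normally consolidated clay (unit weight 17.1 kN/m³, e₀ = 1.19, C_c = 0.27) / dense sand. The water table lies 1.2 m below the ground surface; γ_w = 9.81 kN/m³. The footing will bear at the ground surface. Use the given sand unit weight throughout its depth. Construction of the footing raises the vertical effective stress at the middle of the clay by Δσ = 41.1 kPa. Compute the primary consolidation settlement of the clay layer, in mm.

S_c ≈ 178 mm

Mid-depth of clay below the ground surface: z = 2.8 + 6.9/2 = 6.25 m.
Total vertical stress at mid-clay: σ_v = 20.3×2.8 + 17.1×3.45 = 115.84 kPa.
Pore pressure: u = 9.81×(6.25 − 1.2) = 49.541 kPa.
Initial effective stress: σ'_0 = σ_v − u = 115.84 − 49.541 = 66.299 kPa.
Final effective stress: σ'_f = σ'_0 + Δσ = 66.299 + 41.1 = 107.4 kPa.
Normally consolidated clay, so the full stress increment lies on the virgin compression line:
S_c = C_c·H/(1+e₀)·log₁₀(σ'_f/σ'_0) = 0.27×6.9/(1+1.19)×log₁₀(107.4/66.299)
    = 0.85068 × 0.2095 = 0.1782 m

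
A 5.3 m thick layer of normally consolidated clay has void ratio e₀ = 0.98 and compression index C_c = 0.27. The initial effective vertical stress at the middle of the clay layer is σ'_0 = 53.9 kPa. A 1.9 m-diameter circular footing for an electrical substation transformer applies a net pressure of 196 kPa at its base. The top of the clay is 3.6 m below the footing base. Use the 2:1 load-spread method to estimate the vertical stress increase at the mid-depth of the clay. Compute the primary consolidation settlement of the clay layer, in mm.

S_c ≈ 56.6 mm

Mid-depth of clay below the footing base: z = 3.6 + 5.3/2 = 6.25 m.
Stress increase at mid-clay by the 2:1 spreading method:
Δσ ≈ qD²/(D+z)² = 196×1.9²/(1.9+6.25)² = 10.652 kPa
Final effective stress: σ'_f = σ'_0 + Δσ = 53.9 + 10.652 = 64.552 kPa.
Normally consolidated clay, so the full stress increment lies on the virgin compression line:
S_c = C_c·H/(1+e₀)·log₁₀(σ'_f/σ'_0) = 0.27×5.3/(1+0.98)×log₁₀(64.552/53.9)
    = 0.72273 × 0.078321 = 0.0566 m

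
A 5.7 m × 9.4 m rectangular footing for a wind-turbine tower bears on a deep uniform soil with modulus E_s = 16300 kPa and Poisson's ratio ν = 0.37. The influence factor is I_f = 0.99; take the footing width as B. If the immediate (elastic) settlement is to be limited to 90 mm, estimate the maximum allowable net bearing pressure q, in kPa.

q ≈ 301 kPa

S_e = q·B·(1−ν²)/E_s · I_f  ⇒  q = S_e·E_s / (B·(1−ν²)·I_f).
q = 0.09 × 16300 / (5.7 × 0.8631 × 0.99) = 301.2 kPa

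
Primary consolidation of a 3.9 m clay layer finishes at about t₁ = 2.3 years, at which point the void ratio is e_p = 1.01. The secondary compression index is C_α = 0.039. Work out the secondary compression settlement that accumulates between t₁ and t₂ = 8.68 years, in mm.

S_s ≈ 43.6 mm

Secondary compression: S_s = C_α·H/(1+e_p)·log₁₀(t₂/t₁)
S_s = 0.039×3.9/(1+1.01)×log₁₀(8.68/2.3)
    = 0.07567 × 0.5768 = 0.04365 m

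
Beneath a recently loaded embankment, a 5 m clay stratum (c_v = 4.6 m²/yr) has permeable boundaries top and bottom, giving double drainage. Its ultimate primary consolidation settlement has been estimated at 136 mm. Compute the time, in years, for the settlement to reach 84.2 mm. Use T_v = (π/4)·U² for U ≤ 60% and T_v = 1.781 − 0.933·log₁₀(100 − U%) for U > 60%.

t ≈ 0.416 years

Drainage path length: H_d = H/2 = 2.5 m (double drainage).
U = S(t)/S_ult = 84.2/136 = 0.6191.
U > 60%: T_v = 1.781 − 0.933·log₁₀(100 − 61.912) = 0.30612.
t = T_v·H_d²/c_v = 0.30612×2.5²/4.6 = 0.4159 years.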